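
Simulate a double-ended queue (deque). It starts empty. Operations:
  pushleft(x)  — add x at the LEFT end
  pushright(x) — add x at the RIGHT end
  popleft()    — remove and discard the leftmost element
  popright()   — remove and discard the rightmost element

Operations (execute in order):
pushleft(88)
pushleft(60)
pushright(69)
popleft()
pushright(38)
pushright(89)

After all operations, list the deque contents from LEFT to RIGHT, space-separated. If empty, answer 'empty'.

pushleft(88): [88]
pushleft(60): [60, 88]
pushright(69): [60, 88, 69]
popleft(): [88, 69]
pushright(38): [88, 69, 38]
pushright(89): [88, 69, 38, 89]

Answer: 88 69 38 89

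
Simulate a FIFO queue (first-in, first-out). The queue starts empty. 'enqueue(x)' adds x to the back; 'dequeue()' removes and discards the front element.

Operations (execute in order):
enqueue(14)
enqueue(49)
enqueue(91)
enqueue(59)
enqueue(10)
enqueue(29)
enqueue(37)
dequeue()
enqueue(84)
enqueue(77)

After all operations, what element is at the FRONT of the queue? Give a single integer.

Answer: 49

Derivation:
enqueue(14): queue = [14]
enqueue(49): queue = [14, 49]
enqueue(91): queue = [14, 49, 91]
enqueue(59): queue = [14, 49, 91, 59]
enqueue(10): queue = [14, 49, 91, 59, 10]
enqueue(29): queue = [14, 49, 91, 59, 10, 29]
enqueue(37): queue = [14, 49, 91, 59, 10, 29, 37]
dequeue(): queue = [49, 91, 59, 10, 29, 37]
enqueue(84): queue = [49, 91, 59, 10, 29, 37, 84]
enqueue(77): queue = [49, 91, 59, 10, 29, 37, 84, 77]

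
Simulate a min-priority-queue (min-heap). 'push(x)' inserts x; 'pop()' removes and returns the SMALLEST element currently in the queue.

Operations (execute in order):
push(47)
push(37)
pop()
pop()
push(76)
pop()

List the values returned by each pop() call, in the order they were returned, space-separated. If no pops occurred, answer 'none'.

push(47): heap contents = [47]
push(37): heap contents = [37, 47]
pop() → 37: heap contents = [47]
pop() → 47: heap contents = []
push(76): heap contents = [76]
pop() → 76: heap contents = []

Answer: 37 47 76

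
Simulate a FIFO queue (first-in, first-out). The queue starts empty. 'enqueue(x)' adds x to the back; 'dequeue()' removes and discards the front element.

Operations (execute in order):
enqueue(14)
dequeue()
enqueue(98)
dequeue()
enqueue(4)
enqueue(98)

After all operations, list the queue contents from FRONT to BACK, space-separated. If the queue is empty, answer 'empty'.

enqueue(14): [14]
dequeue(): []
enqueue(98): [98]
dequeue(): []
enqueue(4): [4]
enqueue(98): [4, 98]

Answer: 4 98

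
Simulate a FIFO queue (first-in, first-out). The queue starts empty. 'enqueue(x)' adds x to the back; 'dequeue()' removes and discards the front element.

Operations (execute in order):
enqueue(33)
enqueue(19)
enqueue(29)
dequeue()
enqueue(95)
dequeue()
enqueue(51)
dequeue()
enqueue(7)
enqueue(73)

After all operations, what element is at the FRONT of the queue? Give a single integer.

Answer: 95

Derivation:
enqueue(33): queue = [33]
enqueue(19): queue = [33, 19]
enqueue(29): queue = [33, 19, 29]
dequeue(): queue = [19, 29]
enqueue(95): queue = [19, 29, 95]
dequeue(): queue = [29, 95]
enqueue(51): queue = [29, 95, 51]
dequeue(): queue = [95, 51]
enqueue(7): queue = [95, 51, 7]
enqueue(73): queue = [95, 51, 7, 73]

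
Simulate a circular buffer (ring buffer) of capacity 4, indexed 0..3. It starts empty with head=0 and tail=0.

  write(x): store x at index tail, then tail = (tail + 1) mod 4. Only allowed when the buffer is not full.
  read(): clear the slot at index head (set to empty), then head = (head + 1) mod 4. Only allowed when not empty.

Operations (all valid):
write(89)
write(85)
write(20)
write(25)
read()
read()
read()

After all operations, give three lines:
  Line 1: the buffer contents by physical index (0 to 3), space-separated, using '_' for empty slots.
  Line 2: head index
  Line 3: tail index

write(89): buf=[89 _ _ _], head=0, tail=1, size=1
write(85): buf=[89 85 _ _], head=0, tail=2, size=2
write(20): buf=[89 85 20 _], head=0, tail=3, size=3
write(25): buf=[89 85 20 25], head=0, tail=0, size=4
read(): buf=[_ 85 20 25], head=1, tail=0, size=3
read(): buf=[_ _ 20 25], head=2, tail=0, size=2
read(): buf=[_ _ _ 25], head=3, tail=0, size=1

Answer: _ _ _ 25
3
0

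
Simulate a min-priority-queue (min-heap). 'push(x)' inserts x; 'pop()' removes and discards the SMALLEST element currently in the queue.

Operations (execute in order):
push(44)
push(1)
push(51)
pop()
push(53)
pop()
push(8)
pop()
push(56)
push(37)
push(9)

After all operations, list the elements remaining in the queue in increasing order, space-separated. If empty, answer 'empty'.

Answer: 9 37 51 53 56

Derivation:
push(44): heap contents = [44]
push(1): heap contents = [1, 44]
push(51): heap contents = [1, 44, 51]
pop() → 1: heap contents = [44, 51]
push(53): heap contents = [44, 51, 53]
pop() → 44: heap contents = [51, 53]
push(8): heap contents = [8, 51, 53]
pop() → 8: heap contents = [51, 53]
push(56): heap contents = [51, 53, 56]
push(37): heap contents = [37, 51, 53, 56]
push(9): heap contents = [9, 37, 51, 53, 56]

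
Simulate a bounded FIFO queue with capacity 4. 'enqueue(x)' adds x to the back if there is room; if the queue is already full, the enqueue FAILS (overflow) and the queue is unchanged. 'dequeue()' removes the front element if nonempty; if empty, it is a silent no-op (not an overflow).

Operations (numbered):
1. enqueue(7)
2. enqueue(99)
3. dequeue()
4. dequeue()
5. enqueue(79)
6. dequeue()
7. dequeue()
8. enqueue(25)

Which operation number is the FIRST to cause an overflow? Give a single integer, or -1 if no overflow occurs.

1. enqueue(7): size=1
2. enqueue(99): size=2
3. dequeue(): size=1
4. dequeue(): size=0
5. enqueue(79): size=1
6. dequeue(): size=0
7. dequeue(): empty, no-op, size=0
8. enqueue(25): size=1

Answer: -1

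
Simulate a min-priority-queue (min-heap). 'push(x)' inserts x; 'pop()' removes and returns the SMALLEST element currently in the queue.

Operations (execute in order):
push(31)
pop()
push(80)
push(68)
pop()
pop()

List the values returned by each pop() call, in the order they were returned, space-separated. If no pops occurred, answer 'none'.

Answer: 31 68 80

Derivation:
push(31): heap contents = [31]
pop() → 31: heap contents = []
push(80): heap contents = [80]
push(68): heap contents = [68, 80]
pop() → 68: heap contents = [80]
pop() → 80: heap contents = []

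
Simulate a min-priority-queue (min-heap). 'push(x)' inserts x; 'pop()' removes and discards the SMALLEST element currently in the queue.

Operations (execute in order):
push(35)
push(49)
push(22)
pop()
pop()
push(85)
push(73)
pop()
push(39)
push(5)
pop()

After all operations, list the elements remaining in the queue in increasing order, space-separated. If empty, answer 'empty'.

Answer: 39 73 85

Derivation:
push(35): heap contents = [35]
push(49): heap contents = [35, 49]
push(22): heap contents = [22, 35, 49]
pop() → 22: heap contents = [35, 49]
pop() → 35: heap contents = [49]
push(85): heap contents = [49, 85]
push(73): heap contents = [49, 73, 85]
pop() → 49: heap contents = [73, 85]
push(39): heap contents = [39, 73, 85]
push(5): heap contents = [5, 39, 73, 85]
pop() → 5: heap contents = [39, 73, 85]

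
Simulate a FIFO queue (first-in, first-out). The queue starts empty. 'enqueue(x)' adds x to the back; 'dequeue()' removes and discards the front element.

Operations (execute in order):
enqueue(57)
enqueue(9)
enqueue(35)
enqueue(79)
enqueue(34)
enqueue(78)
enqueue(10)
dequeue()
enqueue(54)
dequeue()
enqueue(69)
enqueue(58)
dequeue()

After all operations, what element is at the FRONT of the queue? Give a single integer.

Answer: 79

Derivation:
enqueue(57): queue = [57]
enqueue(9): queue = [57, 9]
enqueue(35): queue = [57, 9, 35]
enqueue(79): queue = [57, 9, 35, 79]
enqueue(34): queue = [57, 9, 35, 79, 34]
enqueue(78): queue = [57, 9, 35, 79, 34, 78]
enqueue(10): queue = [57, 9, 35, 79, 34, 78, 10]
dequeue(): queue = [9, 35, 79, 34, 78, 10]
enqueue(54): queue = [9, 35, 79, 34, 78, 10, 54]
dequeue(): queue = [35, 79, 34, 78, 10, 54]
enqueue(69): queue = [35, 79, 34, 78, 10, 54, 69]
enqueue(58): queue = [35, 79, 34, 78, 10, 54, 69, 58]
dequeue(): queue = [79, 34, 78, 10, 54, 69, 58]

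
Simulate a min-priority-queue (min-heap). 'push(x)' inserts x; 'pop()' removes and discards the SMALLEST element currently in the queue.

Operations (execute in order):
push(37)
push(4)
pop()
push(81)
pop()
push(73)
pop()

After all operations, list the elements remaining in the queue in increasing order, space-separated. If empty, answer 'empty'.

Answer: 81

Derivation:
push(37): heap contents = [37]
push(4): heap contents = [4, 37]
pop() → 4: heap contents = [37]
push(81): heap contents = [37, 81]
pop() → 37: heap contents = [81]
push(73): heap contents = [73, 81]
pop() → 73: heap contents = [81]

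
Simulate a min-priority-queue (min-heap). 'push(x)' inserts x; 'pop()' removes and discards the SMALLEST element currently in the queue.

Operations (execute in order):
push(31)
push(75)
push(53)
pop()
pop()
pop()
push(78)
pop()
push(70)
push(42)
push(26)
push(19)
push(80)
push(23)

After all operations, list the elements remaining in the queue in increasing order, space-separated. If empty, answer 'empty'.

push(31): heap contents = [31]
push(75): heap contents = [31, 75]
push(53): heap contents = [31, 53, 75]
pop() → 31: heap contents = [53, 75]
pop() → 53: heap contents = [75]
pop() → 75: heap contents = []
push(78): heap contents = [78]
pop() → 78: heap contents = []
push(70): heap contents = [70]
push(42): heap contents = [42, 70]
push(26): heap contents = [26, 42, 70]
push(19): heap contents = [19, 26, 42, 70]
push(80): heap contents = [19, 26, 42, 70, 80]
push(23): heap contents = [19, 23, 26, 42, 70, 80]

Answer: 19 23 26 42 70 80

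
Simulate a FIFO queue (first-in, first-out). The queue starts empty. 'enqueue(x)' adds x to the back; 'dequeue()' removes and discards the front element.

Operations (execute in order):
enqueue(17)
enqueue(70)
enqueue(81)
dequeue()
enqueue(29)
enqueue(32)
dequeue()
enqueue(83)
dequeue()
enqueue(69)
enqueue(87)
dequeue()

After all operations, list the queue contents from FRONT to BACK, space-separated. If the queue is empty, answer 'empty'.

Answer: 32 83 69 87

Derivation:
enqueue(17): [17]
enqueue(70): [17, 70]
enqueue(81): [17, 70, 81]
dequeue(): [70, 81]
enqueue(29): [70, 81, 29]
enqueue(32): [70, 81, 29, 32]
dequeue(): [81, 29, 32]
enqueue(83): [81, 29, 32, 83]
dequeue(): [29, 32, 83]
enqueue(69): [29, 32, 83, 69]
enqueue(87): [29, 32, 83, 69, 87]
dequeue(): [32, 83, 69, 87]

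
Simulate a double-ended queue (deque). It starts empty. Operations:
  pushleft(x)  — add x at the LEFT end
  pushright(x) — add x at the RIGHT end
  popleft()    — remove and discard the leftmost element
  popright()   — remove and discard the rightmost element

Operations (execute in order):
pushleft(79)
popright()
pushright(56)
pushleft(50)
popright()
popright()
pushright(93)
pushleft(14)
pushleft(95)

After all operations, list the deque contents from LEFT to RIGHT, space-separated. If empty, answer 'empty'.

Answer: 95 14 93

Derivation:
pushleft(79): [79]
popright(): []
pushright(56): [56]
pushleft(50): [50, 56]
popright(): [50]
popright(): []
pushright(93): [93]
pushleft(14): [14, 93]
pushleft(95): [95, 14, 93]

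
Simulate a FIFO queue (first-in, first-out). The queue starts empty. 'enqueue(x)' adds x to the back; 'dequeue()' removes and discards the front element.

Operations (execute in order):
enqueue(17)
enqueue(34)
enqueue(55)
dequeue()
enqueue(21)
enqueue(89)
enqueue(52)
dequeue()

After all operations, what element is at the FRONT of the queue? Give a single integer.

Answer: 55

Derivation:
enqueue(17): queue = [17]
enqueue(34): queue = [17, 34]
enqueue(55): queue = [17, 34, 55]
dequeue(): queue = [34, 55]
enqueue(21): queue = [34, 55, 21]
enqueue(89): queue = [34, 55, 21, 89]
enqueue(52): queue = [34, 55, 21, 89, 52]
dequeue(): queue = [55, 21, 89, 52]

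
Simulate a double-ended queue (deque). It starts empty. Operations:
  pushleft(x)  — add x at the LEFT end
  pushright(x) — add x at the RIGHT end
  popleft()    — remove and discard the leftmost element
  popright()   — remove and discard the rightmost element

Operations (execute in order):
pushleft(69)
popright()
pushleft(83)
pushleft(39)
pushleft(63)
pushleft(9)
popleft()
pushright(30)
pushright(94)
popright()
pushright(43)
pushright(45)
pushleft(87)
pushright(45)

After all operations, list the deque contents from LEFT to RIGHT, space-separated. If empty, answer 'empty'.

Answer: 87 63 39 83 30 43 45 45

Derivation:
pushleft(69): [69]
popright(): []
pushleft(83): [83]
pushleft(39): [39, 83]
pushleft(63): [63, 39, 83]
pushleft(9): [9, 63, 39, 83]
popleft(): [63, 39, 83]
pushright(30): [63, 39, 83, 30]
pushright(94): [63, 39, 83, 30, 94]
popright(): [63, 39, 83, 30]
pushright(43): [63, 39, 83, 30, 43]
pushright(45): [63, 39, 83, 30, 43, 45]
pushleft(87): [87, 63, 39, 83, 30, 43, 45]
pushright(45): [87, 63, 39, 83, 30, 43, 45, 45]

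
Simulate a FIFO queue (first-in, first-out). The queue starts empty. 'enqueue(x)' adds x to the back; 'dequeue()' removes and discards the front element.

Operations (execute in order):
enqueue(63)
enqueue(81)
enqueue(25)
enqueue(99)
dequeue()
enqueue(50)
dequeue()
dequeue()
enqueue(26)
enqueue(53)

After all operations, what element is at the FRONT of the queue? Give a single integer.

enqueue(63): queue = [63]
enqueue(81): queue = [63, 81]
enqueue(25): queue = [63, 81, 25]
enqueue(99): queue = [63, 81, 25, 99]
dequeue(): queue = [81, 25, 99]
enqueue(50): queue = [81, 25, 99, 50]
dequeue(): queue = [25, 99, 50]
dequeue(): queue = [99, 50]
enqueue(26): queue = [99, 50, 26]
enqueue(53): queue = [99, 50, 26, 53]

Answer: 99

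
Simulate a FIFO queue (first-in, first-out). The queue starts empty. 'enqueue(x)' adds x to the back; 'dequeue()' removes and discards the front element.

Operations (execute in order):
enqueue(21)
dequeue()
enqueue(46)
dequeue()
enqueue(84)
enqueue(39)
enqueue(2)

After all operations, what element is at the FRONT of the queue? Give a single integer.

enqueue(21): queue = [21]
dequeue(): queue = []
enqueue(46): queue = [46]
dequeue(): queue = []
enqueue(84): queue = [84]
enqueue(39): queue = [84, 39]
enqueue(2): queue = [84, 39, 2]

Answer: 84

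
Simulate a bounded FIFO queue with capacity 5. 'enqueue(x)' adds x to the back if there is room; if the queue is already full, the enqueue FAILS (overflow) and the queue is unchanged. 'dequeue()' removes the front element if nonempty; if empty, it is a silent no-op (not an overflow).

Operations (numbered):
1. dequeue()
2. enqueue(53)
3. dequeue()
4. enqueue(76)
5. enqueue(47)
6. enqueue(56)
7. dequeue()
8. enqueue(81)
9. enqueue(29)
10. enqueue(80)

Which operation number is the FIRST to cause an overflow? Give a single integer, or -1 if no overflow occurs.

Answer: -1

Derivation:
1. dequeue(): empty, no-op, size=0
2. enqueue(53): size=1
3. dequeue(): size=0
4. enqueue(76): size=1
5. enqueue(47): size=2
6. enqueue(56): size=3
7. dequeue(): size=2
8. enqueue(81): size=3
9. enqueue(29): size=4
10. enqueue(80): size=5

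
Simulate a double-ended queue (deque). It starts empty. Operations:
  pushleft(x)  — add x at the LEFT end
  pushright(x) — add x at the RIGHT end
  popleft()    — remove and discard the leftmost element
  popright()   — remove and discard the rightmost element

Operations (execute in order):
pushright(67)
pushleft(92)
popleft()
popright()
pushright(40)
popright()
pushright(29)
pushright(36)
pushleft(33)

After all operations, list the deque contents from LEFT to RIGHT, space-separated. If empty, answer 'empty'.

Answer: 33 29 36

Derivation:
pushright(67): [67]
pushleft(92): [92, 67]
popleft(): [67]
popright(): []
pushright(40): [40]
popright(): []
pushright(29): [29]
pushright(36): [29, 36]
pushleft(33): [33, 29, 36]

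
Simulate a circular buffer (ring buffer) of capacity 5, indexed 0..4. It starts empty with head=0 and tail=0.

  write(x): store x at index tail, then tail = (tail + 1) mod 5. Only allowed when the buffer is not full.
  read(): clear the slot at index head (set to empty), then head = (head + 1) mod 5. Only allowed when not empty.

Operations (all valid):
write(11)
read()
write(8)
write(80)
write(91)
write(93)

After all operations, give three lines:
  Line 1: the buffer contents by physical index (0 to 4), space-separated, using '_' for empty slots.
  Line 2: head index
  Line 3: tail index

Answer: _ 8 80 91 93
1
0

Derivation:
write(11): buf=[11 _ _ _ _], head=0, tail=1, size=1
read(): buf=[_ _ _ _ _], head=1, tail=1, size=0
write(8): buf=[_ 8 _ _ _], head=1, tail=2, size=1
write(80): buf=[_ 8 80 _ _], head=1, tail=3, size=2
write(91): buf=[_ 8 80 91 _], head=1, tail=4, size=3
write(93): buf=[_ 8 80 91 93], head=1, tail=0, size=4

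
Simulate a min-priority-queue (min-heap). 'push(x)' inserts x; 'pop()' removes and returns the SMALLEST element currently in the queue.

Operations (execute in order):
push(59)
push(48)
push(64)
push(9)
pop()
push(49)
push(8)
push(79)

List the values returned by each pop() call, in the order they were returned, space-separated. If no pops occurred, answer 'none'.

Answer: 9

Derivation:
push(59): heap contents = [59]
push(48): heap contents = [48, 59]
push(64): heap contents = [48, 59, 64]
push(9): heap contents = [9, 48, 59, 64]
pop() → 9: heap contents = [48, 59, 64]
push(49): heap contents = [48, 49, 59, 64]
push(8): heap contents = [8, 48, 49, 59, 64]
push(79): heap contents = [8, 48, 49, 59, 64, 79]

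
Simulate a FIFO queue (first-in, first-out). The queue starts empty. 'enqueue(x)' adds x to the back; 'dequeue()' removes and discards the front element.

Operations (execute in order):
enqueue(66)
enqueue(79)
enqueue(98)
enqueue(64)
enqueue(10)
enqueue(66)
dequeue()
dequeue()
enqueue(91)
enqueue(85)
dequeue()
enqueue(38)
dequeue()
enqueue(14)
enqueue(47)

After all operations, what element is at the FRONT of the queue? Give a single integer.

Answer: 10

Derivation:
enqueue(66): queue = [66]
enqueue(79): queue = [66, 79]
enqueue(98): queue = [66, 79, 98]
enqueue(64): queue = [66, 79, 98, 64]
enqueue(10): queue = [66, 79, 98, 64, 10]
enqueue(66): queue = [66, 79, 98, 64, 10, 66]
dequeue(): queue = [79, 98, 64, 10, 66]
dequeue(): queue = [98, 64, 10, 66]
enqueue(91): queue = [98, 64, 10, 66, 91]
enqueue(85): queue = [98, 64, 10, 66, 91, 85]
dequeue(): queue = [64, 10, 66, 91, 85]
enqueue(38): queue = [64, 10, 66, 91, 85, 38]
dequeue(): queue = [10, 66, 91, 85, 38]
enqueue(14): queue = [10, 66, 91, 85, 38, 14]
enqueue(47): queue = [10, 66, 91, 85, 38, 14, 47]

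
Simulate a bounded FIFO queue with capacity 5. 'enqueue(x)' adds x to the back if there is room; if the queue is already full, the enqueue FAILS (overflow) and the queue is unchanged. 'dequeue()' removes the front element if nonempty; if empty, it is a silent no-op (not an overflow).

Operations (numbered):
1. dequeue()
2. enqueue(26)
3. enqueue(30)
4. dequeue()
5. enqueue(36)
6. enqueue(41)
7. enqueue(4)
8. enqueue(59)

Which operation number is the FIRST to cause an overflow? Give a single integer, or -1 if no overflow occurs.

Answer: -1

Derivation:
1. dequeue(): empty, no-op, size=0
2. enqueue(26): size=1
3. enqueue(30): size=2
4. dequeue(): size=1
5. enqueue(36): size=2
6. enqueue(41): size=3
7. enqueue(4): size=4
8. enqueue(59): size=5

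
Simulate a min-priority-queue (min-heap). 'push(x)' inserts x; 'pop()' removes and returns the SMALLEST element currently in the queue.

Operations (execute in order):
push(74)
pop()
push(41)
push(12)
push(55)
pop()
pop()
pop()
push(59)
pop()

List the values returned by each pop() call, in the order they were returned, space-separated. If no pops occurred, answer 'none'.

Answer: 74 12 41 55 59

Derivation:
push(74): heap contents = [74]
pop() → 74: heap contents = []
push(41): heap contents = [41]
push(12): heap contents = [12, 41]
push(55): heap contents = [12, 41, 55]
pop() → 12: heap contents = [41, 55]
pop() → 41: heap contents = [55]
pop() → 55: heap contents = []
push(59): heap contents = [59]
pop() → 59: heap contents = []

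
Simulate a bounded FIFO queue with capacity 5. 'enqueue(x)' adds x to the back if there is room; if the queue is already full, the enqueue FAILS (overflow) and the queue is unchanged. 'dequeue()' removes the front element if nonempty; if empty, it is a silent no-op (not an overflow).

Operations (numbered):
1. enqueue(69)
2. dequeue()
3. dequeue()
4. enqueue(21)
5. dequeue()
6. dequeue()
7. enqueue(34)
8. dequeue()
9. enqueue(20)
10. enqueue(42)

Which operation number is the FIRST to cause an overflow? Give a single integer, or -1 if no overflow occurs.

1. enqueue(69): size=1
2. dequeue(): size=0
3. dequeue(): empty, no-op, size=0
4. enqueue(21): size=1
5. dequeue(): size=0
6. dequeue(): empty, no-op, size=0
7. enqueue(34): size=1
8. dequeue(): size=0
9. enqueue(20): size=1
10. enqueue(42): size=2

Answer: -1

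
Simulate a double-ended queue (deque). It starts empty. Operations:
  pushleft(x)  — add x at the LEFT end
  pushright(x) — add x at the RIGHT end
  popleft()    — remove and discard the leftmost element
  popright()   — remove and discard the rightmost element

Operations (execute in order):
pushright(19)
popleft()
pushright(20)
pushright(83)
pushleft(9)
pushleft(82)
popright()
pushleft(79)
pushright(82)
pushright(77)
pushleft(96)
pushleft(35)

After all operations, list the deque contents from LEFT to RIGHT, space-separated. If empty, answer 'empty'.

pushright(19): [19]
popleft(): []
pushright(20): [20]
pushright(83): [20, 83]
pushleft(9): [9, 20, 83]
pushleft(82): [82, 9, 20, 83]
popright(): [82, 9, 20]
pushleft(79): [79, 82, 9, 20]
pushright(82): [79, 82, 9, 20, 82]
pushright(77): [79, 82, 9, 20, 82, 77]
pushleft(96): [96, 79, 82, 9, 20, 82, 77]
pushleft(35): [35, 96, 79, 82, 9, 20, 82, 77]

Answer: 35 96 79 82 9 20 82 77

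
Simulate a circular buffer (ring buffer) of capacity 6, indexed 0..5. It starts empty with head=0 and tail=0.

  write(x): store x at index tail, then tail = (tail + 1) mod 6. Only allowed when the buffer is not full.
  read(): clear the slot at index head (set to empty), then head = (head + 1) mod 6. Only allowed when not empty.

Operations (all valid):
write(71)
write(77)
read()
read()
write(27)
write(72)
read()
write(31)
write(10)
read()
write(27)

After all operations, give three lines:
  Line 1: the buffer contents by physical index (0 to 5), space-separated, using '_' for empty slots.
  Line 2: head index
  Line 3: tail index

Answer: 27 _ _ _ 31 10
4
1

Derivation:
write(71): buf=[71 _ _ _ _ _], head=0, tail=1, size=1
write(77): buf=[71 77 _ _ _ _], head=0, tail=2, size=2
read(): buf=[_ 77 _ _ _ _], head=1, tail=2, size=1
read(): buf=[_ _ _ _ _ _], head=2, tail=2, size=0
write(27): buf=[_ _ 27 _ _ _], head=2, tail=3, size=1
write(72): buf=[_ _ 27 72 _ _], head=2, tail=4, size=2
read(): buf=[_ _ _ 72 _ _], head=3, tail=4, size=1
write(31): buf=[_ _ _ 72 31 _], head=3, tail=5, size=2
write(10): buf=[_ _ _ 72 31 10], head=3, tail=0, size=3
read(): buf=[_ _ _ _ 31 10], head=4, tail=0, size=2
write(27): buf=[27 _ _ _ 31 10], head=4, tail=1, size=3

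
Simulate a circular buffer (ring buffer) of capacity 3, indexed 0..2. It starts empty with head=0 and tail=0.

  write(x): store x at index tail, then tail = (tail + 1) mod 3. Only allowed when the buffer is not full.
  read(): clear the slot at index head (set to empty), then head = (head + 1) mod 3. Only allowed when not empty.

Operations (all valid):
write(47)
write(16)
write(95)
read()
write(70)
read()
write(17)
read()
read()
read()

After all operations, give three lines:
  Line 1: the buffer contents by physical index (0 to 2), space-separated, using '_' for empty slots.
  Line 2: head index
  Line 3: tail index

write(47): buf=[47 _ _], head=0, tail=1, size=1
write(16): buf=[47 16 _], head=0, tail=2, size=2
write(95): buf=[47 16 95], head=0, tail=0, size=3
read(): buf=[_ 16 95], head=1, tail=0, size=2
write(70): buf=[70 16 95], head=1, tail=1, size=3
read(): buf=[70 _ 95], head=2, tail=1, size=2
write(17): buf=[70 17 95], head=2, tail=2, size=3
read(): buf=[70 17 _], head=0, tail=2, size=2
read(): buf=[_ 17 _], head=1, tail=2, size=1
read(): buf=[_ _ _], head=2, tail=2, size=0

Answer: _ _ _
2
2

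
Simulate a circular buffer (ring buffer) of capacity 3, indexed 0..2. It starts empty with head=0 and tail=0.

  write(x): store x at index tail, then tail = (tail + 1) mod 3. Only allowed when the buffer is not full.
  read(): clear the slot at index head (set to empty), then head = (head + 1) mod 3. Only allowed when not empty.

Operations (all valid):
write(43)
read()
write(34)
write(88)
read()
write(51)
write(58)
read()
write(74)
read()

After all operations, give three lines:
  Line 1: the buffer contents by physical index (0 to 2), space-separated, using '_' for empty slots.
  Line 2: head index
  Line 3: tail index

write(43): buf=[43 _ _], head=0, tail=1, size=1
read(): buf=[_ _ _], head=1, tail=1, size=0
write(34): buf=[_ 34 _], head=1, tail=2, size=1
write(88): buf=[_ 34 88], head=1, tail=0, size=2
read(): buf=[_ _ 88], head=2, tail=0, size=1
write(51): buf=[51 _ 88], head=2, tail=1, size=2
write(58): buf=[51 58 88], head=2, tail=2, size=3
read(): buf=[51 58 _], head=0, tail=2, size=2
write(74): buf=[51 58 74], head=0, tail=0, size=3
read(): buf=[_ 58 74], head=1, tail=0, size=2

Answer: _ 58 74
1
0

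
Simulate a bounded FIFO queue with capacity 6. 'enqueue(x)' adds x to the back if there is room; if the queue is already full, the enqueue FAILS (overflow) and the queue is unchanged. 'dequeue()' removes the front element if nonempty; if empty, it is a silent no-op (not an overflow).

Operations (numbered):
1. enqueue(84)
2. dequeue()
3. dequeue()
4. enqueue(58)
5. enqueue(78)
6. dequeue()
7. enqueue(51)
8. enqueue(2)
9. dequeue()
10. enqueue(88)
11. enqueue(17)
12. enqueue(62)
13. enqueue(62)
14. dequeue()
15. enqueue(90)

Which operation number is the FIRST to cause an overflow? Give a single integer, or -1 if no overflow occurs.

Answer: -1

Derivation:
1. enqueue(84): size=1
2. dequeue(): size=0
3. dequeue(): empty, no-op, size=0
4. enqueue(58): size=1
5. enqueue(78): size=2
6. dequeue(): size=1
7. enqueue(51): size=2
8. enqueue(2): size=3
9. dequeue(): size=2
10. enqueue(88): size=3
11. enqueue(17): size=4
12. enqueue(62): size=5
13. enqueue(62): size=6
14. dequeue(): size=5
15. enqueue(90): size=6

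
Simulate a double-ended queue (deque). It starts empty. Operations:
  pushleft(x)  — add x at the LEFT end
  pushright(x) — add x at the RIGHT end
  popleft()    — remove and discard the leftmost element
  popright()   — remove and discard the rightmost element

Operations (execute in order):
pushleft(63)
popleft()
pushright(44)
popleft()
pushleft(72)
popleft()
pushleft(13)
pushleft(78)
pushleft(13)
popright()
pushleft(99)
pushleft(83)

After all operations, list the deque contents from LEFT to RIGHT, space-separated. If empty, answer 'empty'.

Answer: 83 99 13 78

Derivation:
pushleft(63): [63]
popleft(): []
pushright(44): [44]
popleft(): []
pushleft(72): [72]
popleft(): []
pushleft(13): [13]
pushleft(78): [78, 13]
pushleft(13): [13, 78, 13]
popright(): [13, 78]
pushleft(99): [99, 13, 78]
pushleft(83): [83, 99, 13, 78]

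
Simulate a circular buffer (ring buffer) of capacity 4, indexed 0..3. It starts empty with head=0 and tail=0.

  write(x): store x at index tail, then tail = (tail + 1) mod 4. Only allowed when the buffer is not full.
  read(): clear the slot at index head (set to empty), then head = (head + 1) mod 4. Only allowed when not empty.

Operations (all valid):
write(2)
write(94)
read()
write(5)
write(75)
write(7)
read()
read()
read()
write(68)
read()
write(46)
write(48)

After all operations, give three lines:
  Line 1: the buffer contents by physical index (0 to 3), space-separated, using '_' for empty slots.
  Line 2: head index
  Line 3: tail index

write(2): buf=[2 _ _ _], head=0, tail=1, size=1
write(94): buf=[2 94 _ _], head=0, tail=2, size=2
read(): buf=[_ 94 _ _], head=1, tail=2, size=1
write(5): buf=[_ 94 5 _], head=1, tail=3, size=2
write(75): buf=[_ 94 5 75], head=1, tail=0, size=3
write(7): buf=[7 94 5 75], head=1, tail=1, size=4
read(): buf=[7 _ 5 75], head=2, tail=1, size=3
read(): buf=[7 _ _ 75], head=3, tail=1, size=2
read(): buf=[7 _ _ _], head=0, tail=1, size=1
write(68): buf=[7 68 _ _], head=0, tail=2, size=2
read(): buf=[_ 68 _ _], head=1, tail=2, size=1
write(46): buf=[_ 68 46 _], head=1, tail=3, size=2
write(48): buf=[_ 68 46 48], head=1, tail=0, size=3

Answer: _ 68 46 48
1
0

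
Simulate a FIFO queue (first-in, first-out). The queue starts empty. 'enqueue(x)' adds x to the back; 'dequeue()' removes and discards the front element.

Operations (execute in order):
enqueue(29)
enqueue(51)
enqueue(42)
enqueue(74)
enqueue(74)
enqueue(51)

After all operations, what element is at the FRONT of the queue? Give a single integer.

Answer: 29

Derivation:
enqueue(29): queue = [29]
enqueue(51): queue = [29, 51]
enqueue(42): queue = [29, 51, 42]
enqueue(74): queue = [29, 51, 42, 74]
enqueue(74): queue = [29, 51, 42, 74, 74]
enqueue(51): queue = [29, 51, 42, 74, 74, 51]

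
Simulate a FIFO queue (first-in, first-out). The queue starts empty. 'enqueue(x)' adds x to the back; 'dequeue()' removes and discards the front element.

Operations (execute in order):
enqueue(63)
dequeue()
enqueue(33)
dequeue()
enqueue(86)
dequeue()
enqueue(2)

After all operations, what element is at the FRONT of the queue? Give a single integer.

Answer: 2

Derivation:
enqueue(63): queue = [63]
dequeue(): queue = []
enqueue(33): queue = [33]
dequeue(): queue = []
enqueue(86): queue = [86]
dequeue(): queue = []
enqueue(2): queue = [2]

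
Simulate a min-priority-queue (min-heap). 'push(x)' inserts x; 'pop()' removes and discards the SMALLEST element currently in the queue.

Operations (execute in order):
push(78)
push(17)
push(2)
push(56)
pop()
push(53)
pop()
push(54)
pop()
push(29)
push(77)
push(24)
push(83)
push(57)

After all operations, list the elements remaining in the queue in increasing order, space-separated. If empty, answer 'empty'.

Answer: 24 29 54 56 57 77 78 83

Derivation:
push(78): heap contents = [78]
push(17): heap contents = [17, 78]
push(2): heap contents = [2, 17, 78]
push(56): heap contents = [2, 17, 56, 78]
pop() → 2: heap contents = [17, 56, 78]
push(53): heap contents = [17, 53, 56, 78]
pop() → 17: heap contents = [53, 56, 78]
push(54): heap contents = [53, 54, 56, 78]
pop() → 53: heap contents = [54, 56, 78]
push(29): heap contents = [29, 54, 56, 78]
push(77): heap contents = [29, 54, 56, 77, 78]
push(24): heap contents = [24, 29, 54, 56, 77, 78]
push(83): heap contents = [24, 29, 54, 56, 77, 78, 83]
push(57): heap contents = [24, 29, 54, 56, 57, 77, 78, 83]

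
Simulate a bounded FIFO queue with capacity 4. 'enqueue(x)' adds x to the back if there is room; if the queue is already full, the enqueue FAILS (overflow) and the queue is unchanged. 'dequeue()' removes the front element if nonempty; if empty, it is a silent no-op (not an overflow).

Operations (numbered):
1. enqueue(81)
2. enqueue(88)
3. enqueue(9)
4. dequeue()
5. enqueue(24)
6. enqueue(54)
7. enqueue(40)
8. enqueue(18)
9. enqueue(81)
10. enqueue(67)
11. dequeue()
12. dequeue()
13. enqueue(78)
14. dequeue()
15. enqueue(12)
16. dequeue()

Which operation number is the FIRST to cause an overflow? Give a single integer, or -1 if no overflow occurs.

Answer: 7

Derivation:
1. enqueue(81): size=1
2. enqueue(88): size=2
3. enqueue(9): size=3
4. dequeue(): size=2
5. enqueue(24): size=3
6. enqueue(54): size=4
7. enqueue(40): size=4=cap → OVERFLOW (fail)
8. enqueue(18): size=4=cap → OVERFLOW (fail)
9. enqueue(81): size=4=cap → OVERFLOW (fail)
10. enqueue(67): size=4=cap → OVERFLOW (fail)
11. dequeue(): size=3
12. dequeue(): size=2
13. enqueue(78): size=3
14. dequeue(): size=2
15. enqueue(12): size=3
16. dequeue(): size=2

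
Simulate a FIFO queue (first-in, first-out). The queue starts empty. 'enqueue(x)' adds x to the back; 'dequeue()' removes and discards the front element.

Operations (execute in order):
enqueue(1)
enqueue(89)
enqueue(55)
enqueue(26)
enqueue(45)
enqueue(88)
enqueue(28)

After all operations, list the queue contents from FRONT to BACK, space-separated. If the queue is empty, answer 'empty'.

enqueue(1): [1]
enqueue(89): [1, 89]
enqueue(55): [1, 89, 55]
enqueue(26): [1, 89, 55, 26]
enqueue(45): [1, 89, 55, 26, 45]
enqueue(88): [1, 89, 55, 26, 45, 88]
enqueue(28): [1, 89, 55, 26, 45, 88, 28]

Answer: 1 89 55 26 45 88 28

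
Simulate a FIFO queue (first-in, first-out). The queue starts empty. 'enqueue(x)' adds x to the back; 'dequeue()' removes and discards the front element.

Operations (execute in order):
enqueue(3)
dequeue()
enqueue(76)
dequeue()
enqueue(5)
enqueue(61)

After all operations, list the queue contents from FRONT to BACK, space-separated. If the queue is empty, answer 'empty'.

enqueue(3): [3]
dequeue(): []
enqueue(76): [76]
dequeue(): []
enqueue(5): [5]
enqueue(61): [5, 61]

Answer: 5 61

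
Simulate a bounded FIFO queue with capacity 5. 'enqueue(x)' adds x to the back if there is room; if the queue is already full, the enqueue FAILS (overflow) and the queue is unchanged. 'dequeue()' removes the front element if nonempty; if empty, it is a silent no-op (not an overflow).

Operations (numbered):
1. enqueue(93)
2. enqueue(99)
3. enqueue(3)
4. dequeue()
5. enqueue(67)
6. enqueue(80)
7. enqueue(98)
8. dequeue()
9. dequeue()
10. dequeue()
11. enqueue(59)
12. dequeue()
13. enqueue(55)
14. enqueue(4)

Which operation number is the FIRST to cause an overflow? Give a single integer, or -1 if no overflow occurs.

1. enqueue(93): size=1
2. enqueue(99): size=2
3. enqueue(3): size=3
4. dequeue(): size=2
5. enqueue(67): size=3
6. enqueue(80): size=4
7. enqueue(98): size=5
8. dequeue(): size=4
9. dequeue(): size=3
10. dequeue(): size=2
11. enqueue(59): size=3
12. dequeue(): size=2
13. enqueue(55): size=3
14. enqueue(4): size=4

Answer: -1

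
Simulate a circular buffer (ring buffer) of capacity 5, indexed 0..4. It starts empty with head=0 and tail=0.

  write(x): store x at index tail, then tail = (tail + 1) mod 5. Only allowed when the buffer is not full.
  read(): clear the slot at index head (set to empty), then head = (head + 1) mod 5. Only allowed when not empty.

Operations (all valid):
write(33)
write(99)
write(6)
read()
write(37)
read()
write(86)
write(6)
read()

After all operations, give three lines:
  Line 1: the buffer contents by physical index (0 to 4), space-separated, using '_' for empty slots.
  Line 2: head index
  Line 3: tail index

write(33): buf=[33 _ _ _ _], head=0, tail=1, size=1
write(99): buf=[33 99 _ _ _], head=0, tail=2, size=2
write(6): buf=[33 99 6 _ _], head=0, tail=3, size=3
read(): buf=[_ 99 6 _ _], head=1, tail=3, size=2
write(37): buf=[_ 99 6 37 _], head=1, tail=4, size=3
read(): buf=[_ _ 6 37 _], head=2, tail=4, size=2
write(86): buf=[_ _ 6 37 86], head=2, tail=0, size=3
write(6): buf=[6 _ 6 37 86], head=2, tail=1, size=4
read(): buf=[6 _ _ 37 86], head=3, tail=1, size=3

Answer: 6 _ _ 37 86
3
1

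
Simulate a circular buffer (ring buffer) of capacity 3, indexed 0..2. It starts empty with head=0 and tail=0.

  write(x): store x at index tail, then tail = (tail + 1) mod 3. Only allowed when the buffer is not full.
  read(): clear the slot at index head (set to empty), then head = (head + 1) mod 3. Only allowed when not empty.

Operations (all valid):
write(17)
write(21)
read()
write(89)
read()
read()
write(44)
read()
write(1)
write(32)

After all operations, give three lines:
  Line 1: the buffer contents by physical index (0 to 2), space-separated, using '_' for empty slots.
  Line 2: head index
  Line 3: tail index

Answer: _ 1 32
1
0

Derivation:
write(17): buf=[17 _ _], head=0, tail=1, size=1
write(21): buf=[17 21 _], head=0, tail=2, size=2
read(): buf=[_ 21 _], head=1, tail=2, size=1
write(89): buf=[_ 21 89], head=1, tail=0, size=2
read(): buf=[_ _ 89], head=2, tail=0, size=1
read(): buf=[_ _ _], head=0, tail=0, size=0
write(44): buf=[44 _ _], head=0, tail=1, size=1
read(): buf=[_ _ _], head=1, tail=1, size=0
write(1): buf=[_ 1 _], head=1, tail=2, size=1
write(32): buf=[_ 1 32], head=1, tail=0, size=2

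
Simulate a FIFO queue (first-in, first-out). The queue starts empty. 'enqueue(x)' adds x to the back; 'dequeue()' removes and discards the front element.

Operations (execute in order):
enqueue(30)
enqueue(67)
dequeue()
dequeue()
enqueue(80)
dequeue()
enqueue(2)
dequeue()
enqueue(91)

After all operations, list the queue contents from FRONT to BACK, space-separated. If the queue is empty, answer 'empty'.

enqueue(30): [30]
enqueue(67): [30, 67]
dequeue(): [67]
dequeue(): []
enqueue(80): [80]
dequeue(): []
enqueue(2): [2]
dequeue(): []
enqueue(91): [91]

Answer: 91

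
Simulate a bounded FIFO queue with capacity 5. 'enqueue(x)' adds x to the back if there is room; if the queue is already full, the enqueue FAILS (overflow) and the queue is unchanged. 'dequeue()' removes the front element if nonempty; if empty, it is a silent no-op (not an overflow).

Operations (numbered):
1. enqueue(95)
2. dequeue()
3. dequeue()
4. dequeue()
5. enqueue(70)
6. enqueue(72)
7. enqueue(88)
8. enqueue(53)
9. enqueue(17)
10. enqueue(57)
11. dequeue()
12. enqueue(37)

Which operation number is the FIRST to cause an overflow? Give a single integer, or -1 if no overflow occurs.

1. enqueue(95): size=1
2. dequeue(): size=0
3. dequeue(): empty, no-op, size=0
4. dequeue(): empty, no-op, size=0
5. enqueue(70): size=1
6. enqueue(72): size=2
7. enqueue(88): size=3
8. enqueue(53): size=4
9. enqueue(17): size=5
10. enqueue(57): size=5=cap → OVERFLOW (fail)
11. dequeue(): size=4
12. enqueue(37): size=5

Answer: 10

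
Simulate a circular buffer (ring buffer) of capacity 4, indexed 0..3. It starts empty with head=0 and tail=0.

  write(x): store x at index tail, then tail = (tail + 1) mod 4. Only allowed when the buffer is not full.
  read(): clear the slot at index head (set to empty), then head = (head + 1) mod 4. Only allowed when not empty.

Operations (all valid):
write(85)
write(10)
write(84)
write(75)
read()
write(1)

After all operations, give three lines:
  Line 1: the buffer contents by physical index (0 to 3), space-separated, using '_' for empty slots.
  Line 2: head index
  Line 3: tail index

write(85): buf=[85 _ _ _], head=0, tail=1, size=1
write(10): buf=[85 10 _ _], head=0, tail=2, size=2
write(84): buf=[85 10 84 _], head=0, tail=3, size=3
write(75): buf=[85 10 84 75], head=0, tail=0, size=4
read(): buf=[_ 10 84 75], head=1, tail=0, size=3
write(1): buf=[1 10 84 75], head=1, tail=1, size=4

Answer: 1 10 84 75
1
1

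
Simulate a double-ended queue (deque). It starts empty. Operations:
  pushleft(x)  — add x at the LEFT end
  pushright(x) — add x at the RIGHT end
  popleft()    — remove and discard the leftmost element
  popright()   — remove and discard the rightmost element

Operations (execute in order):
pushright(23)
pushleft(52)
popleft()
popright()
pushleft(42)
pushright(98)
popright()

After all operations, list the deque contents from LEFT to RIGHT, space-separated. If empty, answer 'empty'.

pushright(23): [23]
pushleft(52): [52, 23]
popleft(): [23]
popright(): []
pushleft(42): [42]
pushright(98): [42, 98]
popright(): [42]

Answer: 42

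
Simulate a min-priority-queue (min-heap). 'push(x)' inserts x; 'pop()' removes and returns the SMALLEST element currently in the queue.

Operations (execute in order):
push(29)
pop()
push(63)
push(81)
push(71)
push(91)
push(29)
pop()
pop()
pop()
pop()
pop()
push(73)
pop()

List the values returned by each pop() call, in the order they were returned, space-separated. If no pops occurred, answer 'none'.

push(29): heap contents = [29]
pop() → 29: heap contents = []
push(63): heap contents = [63]
push(81): heap contents = [63, 81]
push(71): heap contents = [63, 71, 81]
push(91): heap contents = [63, 71, 81, 91]
push(29): heap contents = [29, 63, 71, 81, 91]
pop() → 29: heap contents = [63, 71, 81, 91]
pop() → 63: heap contents = [71, 81, 91]
pop() → 71: heap contents = [81, 91]
pop() → 81: heap contents = [91]
pop() → 91: heap contents = []
push(73): heap contents = [73]
pop() → 73: heap contents = []

Answer: 29 29 63 71 81 91 73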